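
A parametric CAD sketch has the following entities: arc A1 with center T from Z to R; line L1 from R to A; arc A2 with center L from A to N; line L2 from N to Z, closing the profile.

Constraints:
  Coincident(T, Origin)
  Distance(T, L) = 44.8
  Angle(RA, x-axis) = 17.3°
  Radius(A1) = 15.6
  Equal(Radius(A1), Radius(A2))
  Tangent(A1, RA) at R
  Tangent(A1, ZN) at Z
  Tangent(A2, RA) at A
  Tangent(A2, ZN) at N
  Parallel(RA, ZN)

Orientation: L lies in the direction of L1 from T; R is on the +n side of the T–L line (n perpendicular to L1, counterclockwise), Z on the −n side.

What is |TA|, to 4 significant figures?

47.44

The slot axis is L1's direction at 17.3°, so u = (cos 17.3°, sin 17.3°) = (0.9548, 0.2974) and n = (−sin 17.3°, cos 17.3°) = (-0.2974, 0.9548). T is at the origin and L lies 44.8 along u from T, so L = 44.8·u = (42.77, 13.32). Tangency of A1 to both parallel lines with radius 15.6 puts R and Z at T ± 15.6·n: R = (-4.639, 14.89), Z = (4.639, -14.89). Equal radii place A and N the same way about L: A = L + 15.6·n = (38.13, 28.22), N = L − 15.6·n = (47.41, -1.572). Then |TA| = |A − T| = 47.44.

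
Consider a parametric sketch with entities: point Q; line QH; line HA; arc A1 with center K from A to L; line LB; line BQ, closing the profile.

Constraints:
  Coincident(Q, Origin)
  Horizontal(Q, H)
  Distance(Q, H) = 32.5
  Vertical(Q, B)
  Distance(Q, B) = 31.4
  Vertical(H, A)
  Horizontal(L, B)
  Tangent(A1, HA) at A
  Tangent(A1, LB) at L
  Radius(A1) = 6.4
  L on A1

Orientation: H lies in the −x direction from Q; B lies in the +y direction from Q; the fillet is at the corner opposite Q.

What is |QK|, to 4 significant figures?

36.14

Q is at the origin; QH is horizontal with |QH| = 32.5 and H on the −x side, so H = (-32.50, 0.000). Q and B share the same x with |QB| = 31.4 and B on the +y side, so B = (0.000, 31.40). The virtual corner opposite Q is at (-32.50, 31.40). Since A1 is tangent to HA there, KA ⟂ HA and since A1 is tangent to LB there, KL ⟂ LB, with radius 6.4, so the center K sits 6.4 in from both sides at K = (-26.10, 25.00). Then |QK| = |K − Q| = 36.14.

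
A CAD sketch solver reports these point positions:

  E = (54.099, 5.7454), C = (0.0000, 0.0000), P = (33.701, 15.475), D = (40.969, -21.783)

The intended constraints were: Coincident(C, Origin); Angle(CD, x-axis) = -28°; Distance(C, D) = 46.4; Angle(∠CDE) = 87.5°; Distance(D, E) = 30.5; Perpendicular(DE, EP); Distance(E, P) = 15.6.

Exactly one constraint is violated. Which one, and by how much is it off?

Distance(E, P) = 15.6 — off by 7.00.

C = (0.00, 0.00) ✓; CD at -28.00° ✓; |CD| = 46.40 ✓; ∠CDE = 87.50° ✓; |DE| = 30.50 ✓; ∠(DE, EP) = 90.00° ✓; |EP| = 22.60 ✗.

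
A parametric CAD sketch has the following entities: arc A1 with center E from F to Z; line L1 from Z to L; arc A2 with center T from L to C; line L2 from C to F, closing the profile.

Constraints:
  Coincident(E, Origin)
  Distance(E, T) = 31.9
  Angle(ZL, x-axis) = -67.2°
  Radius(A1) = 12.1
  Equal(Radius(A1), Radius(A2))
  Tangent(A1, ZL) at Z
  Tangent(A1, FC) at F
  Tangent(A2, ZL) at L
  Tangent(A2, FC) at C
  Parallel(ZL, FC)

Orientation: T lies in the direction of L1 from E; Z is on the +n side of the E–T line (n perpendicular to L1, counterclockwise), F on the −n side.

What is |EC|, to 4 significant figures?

34.12

The slot axis is L1's direction at -67.2°, so u = (cos -67.2°, sin -67.2°) = (0.3875, -0.9219) and n = (−sin -67.2°, cos -67.2°) = (0.9219, 0.3875). E is at the origin and T lies 31.9 along u from E, so T = 31.9·u = (12.36, -29.41). Tangency of A1 to both parallel lines with radius 12.1 puts Z and F at E ± 12.1·n: Z = (11.15, 4.689), F = (-11.15, -4.689). Equal radii place L and C the same way about T: L = T + 12.1·n = (23.52, -24.72), C = T − 12.1·n = (1.207, -34.10). Then |EC| = |C − E| = 34.12.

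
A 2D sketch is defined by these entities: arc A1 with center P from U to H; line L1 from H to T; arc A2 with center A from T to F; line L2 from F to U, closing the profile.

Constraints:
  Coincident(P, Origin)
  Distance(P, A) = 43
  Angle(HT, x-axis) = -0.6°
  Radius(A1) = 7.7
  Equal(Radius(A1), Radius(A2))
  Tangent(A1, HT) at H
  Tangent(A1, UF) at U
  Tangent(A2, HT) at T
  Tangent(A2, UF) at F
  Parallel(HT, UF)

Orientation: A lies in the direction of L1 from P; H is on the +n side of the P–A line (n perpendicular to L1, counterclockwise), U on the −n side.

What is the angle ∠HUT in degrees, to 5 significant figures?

70.296°

Tangency of A1 to both parallel lines with radius 7.7 puts H and U at P ± 7.7·n: H = (0.080633, 7.6996), U = (-0.080633, -7.6996). Equal radii place T and F the same way about A: T = A + 7.7·n = (43.078, 7.2493), F = A − 7.7·n = (42.917, -8.1499). Then cos ∠HUT = UH·UT / (|UH||UT|), giving 70.296°.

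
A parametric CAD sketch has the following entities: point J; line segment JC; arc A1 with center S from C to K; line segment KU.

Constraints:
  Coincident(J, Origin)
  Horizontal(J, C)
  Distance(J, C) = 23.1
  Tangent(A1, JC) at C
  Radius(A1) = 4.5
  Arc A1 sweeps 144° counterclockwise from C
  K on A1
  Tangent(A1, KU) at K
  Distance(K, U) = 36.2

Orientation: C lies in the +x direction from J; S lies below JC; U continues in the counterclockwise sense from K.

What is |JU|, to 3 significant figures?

57.8

J is at the origin; JC is horizontal with |JC| = 23.1 and C on the +x side, so C = (23.1, 0.00). Since A1 is tangent to JC there, SC ⟂ JC, so S = C + (0, -4.5) = (23.1, -4.50). On A1, C sits at bearing 90° from S; a 144° counterclockwise sweep puts K at bearing 234°, so K = S + 4.5·(cos 234°, sin 234°) = (20.5, -8.14). Tangency of A1 to KU means the radius SK is perpendicular to KU, so KU runs along (−sin 234°, cos 234°); with |KU| = 36.2, U = (49.7, -29.4). Then |JU| = |U − J| = 57.8.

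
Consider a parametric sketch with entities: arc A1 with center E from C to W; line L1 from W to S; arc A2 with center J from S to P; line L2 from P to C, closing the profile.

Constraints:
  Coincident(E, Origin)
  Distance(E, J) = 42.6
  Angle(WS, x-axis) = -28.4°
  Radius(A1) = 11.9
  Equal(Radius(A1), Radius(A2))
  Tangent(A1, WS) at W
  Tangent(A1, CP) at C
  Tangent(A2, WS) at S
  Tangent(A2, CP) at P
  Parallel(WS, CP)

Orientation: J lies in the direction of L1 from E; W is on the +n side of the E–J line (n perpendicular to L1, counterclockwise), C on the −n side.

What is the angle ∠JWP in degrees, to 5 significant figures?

13.584°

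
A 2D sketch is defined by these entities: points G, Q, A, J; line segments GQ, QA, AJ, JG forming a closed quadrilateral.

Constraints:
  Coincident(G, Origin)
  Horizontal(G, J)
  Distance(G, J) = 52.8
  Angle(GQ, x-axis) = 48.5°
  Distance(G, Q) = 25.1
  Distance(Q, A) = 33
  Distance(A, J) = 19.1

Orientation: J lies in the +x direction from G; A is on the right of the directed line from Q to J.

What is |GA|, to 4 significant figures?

36.50

Checks: GQ at 48.50° ✓; |QA| = 33.00 ✓; |AJ| = 19.10 ✓.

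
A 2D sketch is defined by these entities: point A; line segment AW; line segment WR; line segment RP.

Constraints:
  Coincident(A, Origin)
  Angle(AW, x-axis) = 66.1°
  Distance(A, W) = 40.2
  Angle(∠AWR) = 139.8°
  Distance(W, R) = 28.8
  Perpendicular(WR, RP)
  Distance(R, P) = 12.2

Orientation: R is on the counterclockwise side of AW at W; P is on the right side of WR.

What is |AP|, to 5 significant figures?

70.683

A is at the origin; AW runs at 66.1° with length 40.2, so W = 40.2·(cos 66.1°, sin 66.1°) = (16.287, 36.753). ∠AWR = 139.8°, so WR runs at 66.1° + (180° − 139.8°) = 106.30° from the x-axis; with |WR| = 28.8, R = W + 28.8·(cos 106.30°, sin 106.30°) = (8.2035, 64.395). WR is perpendicular to RP; with |RP| = 12.2 on the right of WR, P = R + 12.2·(0.95981, 0.28067) = (19.913, 67.820). Then |AP| = |P − A| = 70.683.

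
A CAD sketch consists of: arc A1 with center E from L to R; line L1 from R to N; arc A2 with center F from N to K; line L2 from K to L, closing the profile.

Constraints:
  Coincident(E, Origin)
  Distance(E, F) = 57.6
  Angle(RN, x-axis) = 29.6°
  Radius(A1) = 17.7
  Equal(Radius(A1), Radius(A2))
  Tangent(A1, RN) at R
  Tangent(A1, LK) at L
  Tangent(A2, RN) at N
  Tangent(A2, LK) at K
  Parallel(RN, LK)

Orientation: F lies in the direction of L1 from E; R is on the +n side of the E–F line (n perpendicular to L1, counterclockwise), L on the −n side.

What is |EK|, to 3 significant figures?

60.3

The slot axis is L1's direction at 29.6°, so u = (cos 29.6°, sin 29.6°) = (0.869, 0.494) and n = (−sin 29.6°, cos 29.6°) = (-0.494, 0.869). E is at the origin and F lies 57.6 along u from E, so F = 57.6·u = (50.1, 28.5). Tangency of A1 to both parallel lines with radius 17.7 puts R and L at E ± 17.7·n: R = (-8.74, 15.4), L = (8.74, -15.4). Equal radii place N and K the same way about F: N = F + 17.7·n = (41.3, 43.8), K = F − 17.7·n = (58.8, 13.1). Then |EK| = |K − E| = 60.3.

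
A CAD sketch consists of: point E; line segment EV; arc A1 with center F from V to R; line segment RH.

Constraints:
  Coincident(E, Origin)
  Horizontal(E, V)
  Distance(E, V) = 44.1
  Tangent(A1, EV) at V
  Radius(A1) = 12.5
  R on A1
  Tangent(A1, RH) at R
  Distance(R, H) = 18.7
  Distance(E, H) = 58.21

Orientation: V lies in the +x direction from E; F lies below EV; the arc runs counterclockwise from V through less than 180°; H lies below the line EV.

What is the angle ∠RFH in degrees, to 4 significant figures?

56.24°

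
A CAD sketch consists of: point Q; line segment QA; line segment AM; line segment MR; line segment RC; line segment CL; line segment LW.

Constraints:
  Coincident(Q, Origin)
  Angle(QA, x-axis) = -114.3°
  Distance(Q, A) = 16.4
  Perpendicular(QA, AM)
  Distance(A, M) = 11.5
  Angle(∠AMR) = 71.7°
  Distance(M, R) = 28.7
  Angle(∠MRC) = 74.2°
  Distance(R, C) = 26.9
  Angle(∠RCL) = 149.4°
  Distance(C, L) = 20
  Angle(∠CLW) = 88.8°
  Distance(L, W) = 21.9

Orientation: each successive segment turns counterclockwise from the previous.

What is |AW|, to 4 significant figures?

17.04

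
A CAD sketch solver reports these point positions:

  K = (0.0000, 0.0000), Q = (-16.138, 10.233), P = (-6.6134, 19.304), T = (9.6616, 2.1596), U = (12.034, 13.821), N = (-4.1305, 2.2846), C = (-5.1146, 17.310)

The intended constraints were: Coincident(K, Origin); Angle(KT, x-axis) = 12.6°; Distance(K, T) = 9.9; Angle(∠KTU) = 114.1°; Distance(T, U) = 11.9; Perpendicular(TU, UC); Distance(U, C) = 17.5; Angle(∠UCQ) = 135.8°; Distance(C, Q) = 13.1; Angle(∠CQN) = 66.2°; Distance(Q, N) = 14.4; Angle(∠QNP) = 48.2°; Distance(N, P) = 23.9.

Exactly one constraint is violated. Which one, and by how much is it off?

Distance(N, P) = 23.9 — off by 6.70.

K = (0.00, 0.00) ✓; KT at 12.60° ✓; |KT| = 9.900 ✓; ∠KTU = 114.1° ✓; |TU| = 11.90 ✓; ∠(TU, UC) = 90.00° ✓; |UC| = 17.50 ✓; ∠UCQ = 135.8° ✓; |CQ| = 13.10 ✓; ∠CQN = 66.20° ✓; |QN| = 14.40 ✓; ∠QNP = 48.20° ✓; |NP| = 17.20 ✗.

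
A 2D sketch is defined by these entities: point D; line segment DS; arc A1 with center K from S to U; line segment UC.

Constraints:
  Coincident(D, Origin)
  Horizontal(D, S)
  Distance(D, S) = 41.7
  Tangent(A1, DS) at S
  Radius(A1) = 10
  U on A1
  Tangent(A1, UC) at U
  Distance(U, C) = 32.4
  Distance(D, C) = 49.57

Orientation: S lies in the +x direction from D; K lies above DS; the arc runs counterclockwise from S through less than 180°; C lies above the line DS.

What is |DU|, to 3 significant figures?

51.9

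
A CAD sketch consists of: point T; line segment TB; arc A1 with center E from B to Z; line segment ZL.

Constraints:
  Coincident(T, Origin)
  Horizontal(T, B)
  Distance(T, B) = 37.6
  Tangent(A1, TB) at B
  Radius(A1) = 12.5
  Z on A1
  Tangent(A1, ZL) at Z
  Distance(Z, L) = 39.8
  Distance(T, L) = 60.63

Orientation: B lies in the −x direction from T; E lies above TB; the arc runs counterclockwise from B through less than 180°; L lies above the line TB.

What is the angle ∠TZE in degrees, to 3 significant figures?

146°

T is at the origin; T and B share the same y with |TB| = 37.6 and B on the −x side, so B = (-37.6, 0.00). Tangency of A1 to TB means the radius EB is perpendicular to TB, so E = B + (0, 12.5) = (-37.6, 12.5). Since EZ ⟂ ZL (tangency), |EL| = √(12.5² + 39.8²) = 41.7 regardless of where Z sits on A1. So L lies on both circle(T, 60.63) and circle(E, 41.7); the above-TB intersection is L = (-28.9, 53.3). Z is the foot of the tangent from L: Z = (-25.2, 13.7).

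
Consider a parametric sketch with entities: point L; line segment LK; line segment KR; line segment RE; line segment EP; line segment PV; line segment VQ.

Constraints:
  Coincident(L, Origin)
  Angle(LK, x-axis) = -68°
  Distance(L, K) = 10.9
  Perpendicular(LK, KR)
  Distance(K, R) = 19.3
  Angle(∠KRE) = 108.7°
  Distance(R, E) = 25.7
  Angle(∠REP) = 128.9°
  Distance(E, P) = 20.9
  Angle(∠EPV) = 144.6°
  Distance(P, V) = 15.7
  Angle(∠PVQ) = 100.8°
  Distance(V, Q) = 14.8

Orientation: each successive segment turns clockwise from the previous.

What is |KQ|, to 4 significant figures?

36.06

L is at the origin; LK runs at -68.0° with length 10.9, so K = (4.083, -10.11). The perpendicularity gives KR at right angles to LK, so KR runs at -158.0°; with |KR| = 19.3, R = (-13.81, -17.34). ∠KRE = 108.7° gives RE at 130.7° from the x-axis; with |RE| = 25.7, E = (-30.57, 2.148). ∠REP = 128.9° gives EP at 79.60° from the x-axis; with |EP| = 20.9, P = (-26.80, 22.70). ∠EPV = 144.6° gives PV at 44.20° from the x-axis; with |PV| = 15.7, V = (-15.54, 33.65). ∠PVQ = 100.8° gives VQ at -35.00° from the x-axis; with |VQ| = 14.8, Q = (-3.419, 25.16). Then |KQ| = |Q − K| = 36.06.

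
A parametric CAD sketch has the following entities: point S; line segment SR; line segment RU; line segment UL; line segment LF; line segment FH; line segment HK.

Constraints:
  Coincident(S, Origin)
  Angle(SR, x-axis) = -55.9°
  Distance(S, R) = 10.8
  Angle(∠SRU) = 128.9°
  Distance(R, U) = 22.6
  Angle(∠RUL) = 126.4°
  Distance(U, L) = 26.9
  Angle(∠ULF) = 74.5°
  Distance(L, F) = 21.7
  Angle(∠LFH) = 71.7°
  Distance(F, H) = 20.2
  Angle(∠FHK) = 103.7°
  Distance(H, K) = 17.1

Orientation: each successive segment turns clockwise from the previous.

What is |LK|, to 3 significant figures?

17.9

S is at the origin; SR runs at -55.9° with length 10.8, so R = (6.05, -8.94). ∠SRU = 128.9° gives RU at -107° from the x-axis; with |RU| = 22.6, U = (-0.553, -30.6). ∠RUL = 126.4° gives UL at -161° from the x-axis; with |UL| = 26.9, L = (-25.9, -39.5). ∠ULF = 74.5° gives LF at 93.9° from the x-axis; with |LF| = 21.7, F = (-27.4, -17.8). ∠LFH = 71.7° gives FH at -14.4° from the x-axis; with |FH| = 20.2, H = (-7.84, -22.9). ∠FHK = 103.7° gives HK at -90.7° from the x-axis; with |HK| = 17.1, K = (-8.04, -40.0). Then |LK| = |K − L| = 17.9.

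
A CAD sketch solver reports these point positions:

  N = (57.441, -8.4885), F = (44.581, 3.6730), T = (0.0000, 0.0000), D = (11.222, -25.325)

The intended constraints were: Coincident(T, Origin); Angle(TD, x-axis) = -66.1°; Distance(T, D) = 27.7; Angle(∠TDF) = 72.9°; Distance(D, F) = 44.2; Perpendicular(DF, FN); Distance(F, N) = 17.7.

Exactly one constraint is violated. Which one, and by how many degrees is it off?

Perpendicular(DF, FN) — off by 5.60°.

T = (0.00, 0.00) ✓; TD at -66.10° ✓; |TD| = 27.70 ✓; ∠TDF = 72.90° ✓; |DF| = 44.20 ✓; ∠(DF, FN) = 84.40° ✗; |FN| = 17.70 ✓.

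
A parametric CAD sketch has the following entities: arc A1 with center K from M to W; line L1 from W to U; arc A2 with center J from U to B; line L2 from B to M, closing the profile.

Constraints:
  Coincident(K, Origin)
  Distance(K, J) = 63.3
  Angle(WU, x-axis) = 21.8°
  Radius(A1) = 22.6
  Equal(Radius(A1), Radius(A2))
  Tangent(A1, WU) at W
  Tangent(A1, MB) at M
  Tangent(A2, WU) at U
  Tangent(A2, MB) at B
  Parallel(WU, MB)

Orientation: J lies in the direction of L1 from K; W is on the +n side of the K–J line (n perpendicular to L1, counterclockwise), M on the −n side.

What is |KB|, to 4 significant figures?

67.21

The slot axis is L1's direction at 21.8°, so u = (cos 21.8°, sin 21.8°) = (0.9285, 0.3714) and n = (−sin 21.8°, cos 21.8°) = (-0.3714, 0.9285). K is at the origin and J lies 63.3 along u from K, so J = 63.3·u = (58.77, 23.51). Tangency of A1 to both parallel lines with radius 22.6 puts W and M at K ± 22.6·n: W = (-8.393, 20.98), M = (8.393, -20.98). Equal radii place U and B the same way about J: U = J + 22.6·n = (50.38, 44.49), B = J − 22.6·n = (67.17, 2.524). Then |KB| = |B − K| = 67.21.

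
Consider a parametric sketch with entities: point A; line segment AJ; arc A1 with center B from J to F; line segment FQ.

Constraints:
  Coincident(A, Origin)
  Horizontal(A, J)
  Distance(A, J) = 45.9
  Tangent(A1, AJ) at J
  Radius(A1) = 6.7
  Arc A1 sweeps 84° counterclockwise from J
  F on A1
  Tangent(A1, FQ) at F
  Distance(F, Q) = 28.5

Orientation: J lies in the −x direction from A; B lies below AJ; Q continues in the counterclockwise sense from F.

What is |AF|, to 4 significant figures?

52.90

Since A1 is tangent to AJ there, BJ ⟂ AJ, so B = J + (0, -6.7) = (-45.90, -6.700). On A1, J sits at bearing 90° from B; an 84° counterclockwise sweep puts F at bearing 174°, so F = B + 6.7·(cos 174°, sin 174°) = (-52.56, -6.000). Then |AF| = |F − A| = 52.90.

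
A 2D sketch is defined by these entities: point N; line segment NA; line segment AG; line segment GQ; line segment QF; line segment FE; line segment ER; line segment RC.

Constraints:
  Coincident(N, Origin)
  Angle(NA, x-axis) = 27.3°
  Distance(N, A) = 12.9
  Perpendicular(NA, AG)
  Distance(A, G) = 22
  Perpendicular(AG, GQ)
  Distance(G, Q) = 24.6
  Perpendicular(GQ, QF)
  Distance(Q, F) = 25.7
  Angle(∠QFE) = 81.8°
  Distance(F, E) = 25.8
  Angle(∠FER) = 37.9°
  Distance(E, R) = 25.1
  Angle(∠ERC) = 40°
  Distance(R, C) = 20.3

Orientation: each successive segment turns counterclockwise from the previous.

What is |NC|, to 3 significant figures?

6.69

∠FER = 37.9° gives ER at 178° from the x-axis; with |ER| = 25.1, R = (-12.8, 7.38). ∠ERC = 40.0° gives RC at -42.4° from the x-axis; with |RC| = 20.3, C = (2.22, -6.31). Then |NC| = |C − N| = 6.69.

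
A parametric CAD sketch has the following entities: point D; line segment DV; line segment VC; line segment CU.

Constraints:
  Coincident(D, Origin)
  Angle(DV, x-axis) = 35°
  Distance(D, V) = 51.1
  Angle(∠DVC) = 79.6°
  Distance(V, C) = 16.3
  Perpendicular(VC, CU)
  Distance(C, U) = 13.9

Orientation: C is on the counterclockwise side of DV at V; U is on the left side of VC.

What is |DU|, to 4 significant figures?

37.04

∠DVC = 79.6°, so VC runs at 35.0° + (180° − 79.6°) = 135.4° from the x-axis; with |VC| = 16.3, C = V + 16.3·(cos 135.4°, sin 135.4°) = (30.25, 40.75). The perpendicularity gives CU at right angles to VC; with |CU| = 13.9 on the left of VC, U = C + 13.9·(-0.7022, -0.7120) = (20.49, 30.86). Then |DU| = |U − D| = 37.04.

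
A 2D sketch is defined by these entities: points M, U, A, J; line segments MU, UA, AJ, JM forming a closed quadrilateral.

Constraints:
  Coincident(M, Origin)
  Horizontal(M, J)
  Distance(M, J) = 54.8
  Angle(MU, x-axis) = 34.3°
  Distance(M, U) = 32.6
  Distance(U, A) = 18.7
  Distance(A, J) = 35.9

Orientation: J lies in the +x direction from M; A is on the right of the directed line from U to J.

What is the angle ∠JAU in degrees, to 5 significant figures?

67.014°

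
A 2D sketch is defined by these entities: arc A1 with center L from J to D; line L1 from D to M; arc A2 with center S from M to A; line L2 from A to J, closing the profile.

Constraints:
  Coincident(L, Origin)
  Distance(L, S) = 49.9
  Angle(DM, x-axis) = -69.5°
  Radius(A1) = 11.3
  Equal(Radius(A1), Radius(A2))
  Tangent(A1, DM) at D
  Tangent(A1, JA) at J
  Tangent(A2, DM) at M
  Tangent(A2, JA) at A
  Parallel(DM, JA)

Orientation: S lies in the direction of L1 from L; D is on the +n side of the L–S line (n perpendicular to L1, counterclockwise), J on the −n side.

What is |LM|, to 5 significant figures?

51.163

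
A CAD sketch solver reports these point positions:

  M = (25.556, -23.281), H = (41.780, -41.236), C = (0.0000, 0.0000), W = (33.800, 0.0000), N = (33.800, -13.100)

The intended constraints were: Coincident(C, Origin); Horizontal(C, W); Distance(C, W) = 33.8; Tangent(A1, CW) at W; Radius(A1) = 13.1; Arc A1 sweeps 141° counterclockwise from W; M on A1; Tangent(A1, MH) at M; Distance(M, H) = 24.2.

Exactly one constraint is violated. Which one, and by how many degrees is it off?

Tangent(A1, MH) at M — off by 8.90°.

C = (0.00, 0.00) ✓; C.y = 0.00, W.y = 0.00 ✓; |CW| = 33.80 ✓; ∠(NW, WC) = 90.00° ✓; |NW| = 13.10 ✓; bearing(N→M) − bearing(N→W) = 141.0° ✓; |NM| = 13.10 ✓; ∠(NM, MH) = 98.90° ✗; |MH| = 24.20 ✓.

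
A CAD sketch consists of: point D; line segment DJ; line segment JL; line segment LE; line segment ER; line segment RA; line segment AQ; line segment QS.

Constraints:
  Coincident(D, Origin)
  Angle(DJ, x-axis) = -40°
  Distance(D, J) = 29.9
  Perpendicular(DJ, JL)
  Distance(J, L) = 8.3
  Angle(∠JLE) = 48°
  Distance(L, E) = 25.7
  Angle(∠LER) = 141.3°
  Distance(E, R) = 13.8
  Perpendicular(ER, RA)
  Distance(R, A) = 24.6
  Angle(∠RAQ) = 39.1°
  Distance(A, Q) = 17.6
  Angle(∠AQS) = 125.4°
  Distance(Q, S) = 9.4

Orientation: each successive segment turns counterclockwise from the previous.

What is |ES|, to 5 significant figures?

5.5420

D is at the origin; DJ runs at -40.0° with length 29.9, so J = (22.905, -19.219). The perpendicularity gives JL at right angles to DJ, so JL runs at 50.000°; with |JL| = 8.3, L = (28.240, -12.861). ∠JLE = 48.0° gives LE at -178.00° from the x-axis; with |LE| = 25.7, E = (2.5555, -13.758). ∠LER = 141.3° gives ER at -139.30° from the x-axis; with |ER| = 13.8, R = (-7.9067, -22.757). ER ⟂ RA, so RA runs at -49.300°; with |RA| = 24.6, A = (8.1349, -41.407). ∠RAQ = 39.1° gives AQ at 91.600° from the x-axis; with |AQ| = 17.6, Q = (7.6435, -23.814). ∠AQS = 125.4° gives QS at 146.20° from the x-axis; with |QS| = 9.4, S = (-0.16779, -18.585). Then |ES| = |S − E| = 5.5420.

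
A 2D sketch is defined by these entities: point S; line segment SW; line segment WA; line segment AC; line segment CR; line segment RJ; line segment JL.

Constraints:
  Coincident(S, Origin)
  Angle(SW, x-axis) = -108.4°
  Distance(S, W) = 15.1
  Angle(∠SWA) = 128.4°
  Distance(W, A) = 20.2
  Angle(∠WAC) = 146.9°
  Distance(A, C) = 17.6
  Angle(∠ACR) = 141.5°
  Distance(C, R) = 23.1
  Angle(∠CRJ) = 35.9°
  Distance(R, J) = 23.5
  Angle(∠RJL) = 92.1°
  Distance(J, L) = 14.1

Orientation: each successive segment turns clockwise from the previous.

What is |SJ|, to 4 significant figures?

33.08

S is at the origin; SW runs at -108.4° with length 15.1, so W = (-4.766, -14.33). ∠SWA = 128.4° gives WA at -160.0° from the x-axis; with |WA| = 20.2, A = (-23.75, -21.24). ∠WAC = 146.9° gives AC at 166.9° from the x-axis; with |AC| = 17.6, C = (-40.89, -17.25). ∠ACR = 141.5° gives CR at 128.4° from the x-axis; with |CR| = 23.1, R = (-55.24, 0.8555). ∠CRJ = 35.9° gives RJ at -15.70° from the x-axis; with |RJ| = 23.5, J = (-32.62, -5.504). Then |SJ| = |J − S| = 33.08.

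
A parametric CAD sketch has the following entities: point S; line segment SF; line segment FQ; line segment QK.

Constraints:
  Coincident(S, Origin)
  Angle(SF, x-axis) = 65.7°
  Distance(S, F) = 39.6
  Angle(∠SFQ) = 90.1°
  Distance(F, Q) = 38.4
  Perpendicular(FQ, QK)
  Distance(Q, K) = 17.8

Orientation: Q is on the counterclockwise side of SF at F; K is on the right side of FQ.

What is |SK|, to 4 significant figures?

69.10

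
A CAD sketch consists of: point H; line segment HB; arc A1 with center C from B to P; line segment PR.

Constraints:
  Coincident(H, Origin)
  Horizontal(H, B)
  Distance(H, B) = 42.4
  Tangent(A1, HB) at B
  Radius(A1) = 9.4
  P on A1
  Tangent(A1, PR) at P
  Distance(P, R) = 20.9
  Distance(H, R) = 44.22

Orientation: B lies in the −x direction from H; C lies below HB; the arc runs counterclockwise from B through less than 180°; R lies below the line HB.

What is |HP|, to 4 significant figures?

51.21

H is at the origin; H and B share the same y with |HB| = 42.4 and B on the −x side, so B = (-42.40, 0.000). Since A1 is tangent to HB there, CB ⟂ HB, so C = B + (0, -9.4) = (-42.40, -9.400). Since CP ⟂ PR (tangency), |CR| = √(9.4² + 20.9²) = 22.92 regardless of where P sits on A1. So R lies on both circle(H, 44.22) and circle(C, 22.92); the below-HB intersection is R = (-32.45, -30.04). P is the foot of the tangent from R: P = (-48.45, -16.60).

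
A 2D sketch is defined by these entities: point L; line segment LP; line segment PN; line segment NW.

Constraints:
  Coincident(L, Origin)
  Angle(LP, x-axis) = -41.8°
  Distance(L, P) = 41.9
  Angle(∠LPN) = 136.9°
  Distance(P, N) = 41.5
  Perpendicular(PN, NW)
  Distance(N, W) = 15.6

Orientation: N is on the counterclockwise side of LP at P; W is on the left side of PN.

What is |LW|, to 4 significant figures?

73.26

∠LPN = 136.9°, so PN runs at -41.8° + (180° − 136.9°) = 1.300° from the x-axis; with |PN| = 41.5, N = P + 41.5·(cos 1.300°, sin 1.300°) = (72.72, -26.99). PN ⟂ NW; with |NW| = 15.6 on the left of PN, W = N + 15.6·(-0.02269, 0.9997) = (72.37, -11.39). Then |LW| = |W − L| = 73.26.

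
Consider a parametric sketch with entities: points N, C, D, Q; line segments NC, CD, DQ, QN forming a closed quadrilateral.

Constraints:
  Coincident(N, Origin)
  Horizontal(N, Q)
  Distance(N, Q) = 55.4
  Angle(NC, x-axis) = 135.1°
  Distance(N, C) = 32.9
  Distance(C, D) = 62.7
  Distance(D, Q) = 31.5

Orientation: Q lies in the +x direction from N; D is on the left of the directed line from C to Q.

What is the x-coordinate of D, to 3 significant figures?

39.3

Checks: |NQ| = 55.40 ✓; |NC| = 32.90 ✓; |CD| = 62.70 ✓; |DQ| = 31.50 ✓.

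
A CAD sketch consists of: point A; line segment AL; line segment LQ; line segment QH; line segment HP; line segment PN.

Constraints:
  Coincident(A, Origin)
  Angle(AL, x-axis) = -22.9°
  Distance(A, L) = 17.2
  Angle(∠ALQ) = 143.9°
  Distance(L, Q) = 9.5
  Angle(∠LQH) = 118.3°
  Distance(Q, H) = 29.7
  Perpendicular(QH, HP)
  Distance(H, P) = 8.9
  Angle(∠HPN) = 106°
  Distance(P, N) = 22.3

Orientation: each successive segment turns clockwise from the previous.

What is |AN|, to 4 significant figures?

14.70

The perpendicularity gives HP at right angles to QH, so HP runs at 149.3°; with |HP| = 8.9, P = (-2.079, -35.83). ∠HPN = 106.0° gives PN at 75.30° from the x-axis; with |PN| = 22.3, N = (3.580, -14.26). Then |AN| = |N − A| = 14.70.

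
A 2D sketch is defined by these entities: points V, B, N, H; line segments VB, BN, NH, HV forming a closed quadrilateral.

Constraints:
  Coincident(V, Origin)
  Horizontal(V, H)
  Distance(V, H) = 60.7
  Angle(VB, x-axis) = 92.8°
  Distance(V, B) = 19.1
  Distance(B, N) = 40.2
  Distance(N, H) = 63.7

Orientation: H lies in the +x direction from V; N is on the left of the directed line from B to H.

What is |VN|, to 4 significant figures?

56.28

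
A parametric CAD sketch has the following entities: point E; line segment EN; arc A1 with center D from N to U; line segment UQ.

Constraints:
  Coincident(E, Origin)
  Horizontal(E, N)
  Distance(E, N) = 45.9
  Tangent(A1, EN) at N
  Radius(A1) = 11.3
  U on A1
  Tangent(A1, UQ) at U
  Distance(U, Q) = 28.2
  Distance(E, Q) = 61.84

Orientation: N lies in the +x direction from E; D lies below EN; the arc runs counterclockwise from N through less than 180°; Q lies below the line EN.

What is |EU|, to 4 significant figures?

38.60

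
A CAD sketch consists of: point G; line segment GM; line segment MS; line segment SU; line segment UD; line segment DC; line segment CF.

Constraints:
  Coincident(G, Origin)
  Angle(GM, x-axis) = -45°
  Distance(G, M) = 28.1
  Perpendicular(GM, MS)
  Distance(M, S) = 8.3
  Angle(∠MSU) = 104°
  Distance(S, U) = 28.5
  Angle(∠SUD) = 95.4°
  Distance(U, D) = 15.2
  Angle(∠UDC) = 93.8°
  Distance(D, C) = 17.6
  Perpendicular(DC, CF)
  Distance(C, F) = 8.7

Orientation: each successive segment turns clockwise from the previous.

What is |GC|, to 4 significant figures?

13.07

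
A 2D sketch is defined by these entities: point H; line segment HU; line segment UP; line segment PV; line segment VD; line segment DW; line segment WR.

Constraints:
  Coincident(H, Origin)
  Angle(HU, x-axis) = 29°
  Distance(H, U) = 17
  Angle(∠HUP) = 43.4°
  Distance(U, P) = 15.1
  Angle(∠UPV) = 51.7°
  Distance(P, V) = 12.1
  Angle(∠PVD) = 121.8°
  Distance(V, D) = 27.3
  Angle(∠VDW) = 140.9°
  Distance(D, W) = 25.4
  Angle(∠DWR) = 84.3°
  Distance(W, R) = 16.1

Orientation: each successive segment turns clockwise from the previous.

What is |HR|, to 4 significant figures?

49.97

∠VDW = 140.9° gives DW at 26.80° from the x-axis; with |DW| = 25.4, W = (37.34, 40.24). ∠DWR = 84.3° gives WR at -68.90° from the x-axis; with |WR| = 16.1, R = (43.13, 25.22). Then |HR| = |R − H| = 49.97.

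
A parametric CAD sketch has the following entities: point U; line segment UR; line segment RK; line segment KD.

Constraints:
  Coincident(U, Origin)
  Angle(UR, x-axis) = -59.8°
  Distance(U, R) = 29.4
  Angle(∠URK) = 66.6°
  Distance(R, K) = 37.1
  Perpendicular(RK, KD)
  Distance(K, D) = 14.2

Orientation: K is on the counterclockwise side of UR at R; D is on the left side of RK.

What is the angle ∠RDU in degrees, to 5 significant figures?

47.636°

U is at the origin; UR runs at -59.8° with length 29.4, so R = 29.4·(cos -59.8°, sin -59.8°) = (14.789, -25.410). ∠URK = 66.6°, so RK runs at -59.8° + (180° − 66.6°) = 53.600° from the x-axis; with |RK| = 37.1, K = R + 37.1·(cos 53.600°, sin 53.600°) = (36.805, 4.4519). The perpendicularity gives KD at right angles to RK; with |KD| = 14.2 on the left of RK, D = K + 14.2·(-0.80489, 0.59342) = (25.375, 12.878). Then cos ∠RDU = DR·DU / (|DR||DU|), giving 47.636°.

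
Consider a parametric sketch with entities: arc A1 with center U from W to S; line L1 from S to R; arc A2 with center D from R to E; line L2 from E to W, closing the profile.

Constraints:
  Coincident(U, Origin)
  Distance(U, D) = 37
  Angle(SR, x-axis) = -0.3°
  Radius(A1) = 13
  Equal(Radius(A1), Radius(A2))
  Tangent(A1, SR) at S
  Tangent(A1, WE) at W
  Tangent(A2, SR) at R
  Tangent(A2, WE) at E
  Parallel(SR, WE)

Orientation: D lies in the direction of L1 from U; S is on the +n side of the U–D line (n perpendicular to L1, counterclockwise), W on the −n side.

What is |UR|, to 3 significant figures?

39.2

The slot axis is L1's direction at -0.3°, so u = (cos -0.3°, sin -0.3°) = (1.00, -0.00524) and n = (−sin -0.3°, cos -0.3°) = (0.00524, 1.00). U is at the origin and D lies 37.0 along u from U, so D = 37.0·u = (37.0, -0.194). Tangency of A1 to both parallel lines with radius 13.0 puts S and W at U ± 13.0·n: S = (0.0681, 13.0), W = (-0.0681, -13.0). Equal radii place R and E the same way about D: R = D + 13.0·n = (37.1, 12.8), E = D − 13.0·n = (36.9, -13.2). Then |UR| = |R − U| = 39.2.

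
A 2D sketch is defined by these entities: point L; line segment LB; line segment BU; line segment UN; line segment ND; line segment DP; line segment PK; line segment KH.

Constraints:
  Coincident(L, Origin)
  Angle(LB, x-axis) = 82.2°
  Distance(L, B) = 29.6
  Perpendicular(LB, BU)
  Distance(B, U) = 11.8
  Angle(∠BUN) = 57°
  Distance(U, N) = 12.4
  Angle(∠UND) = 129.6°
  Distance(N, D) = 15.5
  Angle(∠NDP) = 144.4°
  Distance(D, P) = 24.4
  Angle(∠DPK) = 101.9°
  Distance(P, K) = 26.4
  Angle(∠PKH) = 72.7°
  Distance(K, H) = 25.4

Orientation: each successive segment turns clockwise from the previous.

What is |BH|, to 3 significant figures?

10.9

L is at the origin; LB runs at 82.2° with length 29.6, so B = (4.02, 29.3). LB ⟂ BU, so BU runs at -7.80°; with |BU| = 11.8, U = (15.7, 27.7). ∠BUN = 57.0° gives UN at -131° from the x-axis; with |UN| = 12.4, N = (7.61, 18.3). ∠UND = 129.6° gives ND at 179° from the x-axis; with |ND| = 15.5, D = (-7.89, 18.7). ∠NDP = 144.4° gives DP at 143° from the x-axis; with |DP| = 24.4, P = (-27.4, 33.3). ∠DPK = 101.9° gives PK at 65.1° from the x-axis; with |PK| = 26.4, K = (-16.3, 57.2). ∠PKH = 72.7° gives KH at -42.2° from the x-axis; with |KH| = 25.4, H = (2.50, 40.2). Then |BH| = |H − B| = 10.9.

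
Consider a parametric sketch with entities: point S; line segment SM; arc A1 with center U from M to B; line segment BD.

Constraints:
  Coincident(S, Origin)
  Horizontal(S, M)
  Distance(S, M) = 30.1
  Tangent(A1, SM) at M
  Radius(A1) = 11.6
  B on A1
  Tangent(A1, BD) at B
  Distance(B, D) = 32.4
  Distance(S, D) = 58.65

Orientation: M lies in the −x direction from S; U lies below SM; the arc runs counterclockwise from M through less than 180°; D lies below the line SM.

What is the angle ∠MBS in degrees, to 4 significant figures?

31.28°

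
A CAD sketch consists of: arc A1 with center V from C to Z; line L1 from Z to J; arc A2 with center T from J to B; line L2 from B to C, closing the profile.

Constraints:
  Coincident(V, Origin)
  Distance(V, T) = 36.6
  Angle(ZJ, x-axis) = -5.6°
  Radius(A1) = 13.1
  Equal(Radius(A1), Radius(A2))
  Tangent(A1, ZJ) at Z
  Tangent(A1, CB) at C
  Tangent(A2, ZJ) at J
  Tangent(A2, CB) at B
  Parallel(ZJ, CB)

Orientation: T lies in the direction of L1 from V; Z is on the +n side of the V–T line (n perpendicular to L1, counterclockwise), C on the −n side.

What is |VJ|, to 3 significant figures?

38.9

The slot axis is L1's direction at -5.6°, so u = (cos -5.6°, sin -5.6°) = (0.995, -0.0976) and n = (−sin -5.6°, cos -5.6°) = (0.0976, 0.995). V is at the origin and T lies 36.6 along u from V, so T = 36.6·u = (36.4, -3.57). Tangency of A1 to both parallel lines with radius 13.1 puts Z and C at V ± 13.1·n: Z = (1.28, 13.0), C = (-1.28, -13.0). Equal radii place J and B the same way about T: J = T + 13.1·n = (37.7, 9.47), B = T − 13.1·n = (35.1, -16.6). Then |VJ| = |J − V| = 38.9.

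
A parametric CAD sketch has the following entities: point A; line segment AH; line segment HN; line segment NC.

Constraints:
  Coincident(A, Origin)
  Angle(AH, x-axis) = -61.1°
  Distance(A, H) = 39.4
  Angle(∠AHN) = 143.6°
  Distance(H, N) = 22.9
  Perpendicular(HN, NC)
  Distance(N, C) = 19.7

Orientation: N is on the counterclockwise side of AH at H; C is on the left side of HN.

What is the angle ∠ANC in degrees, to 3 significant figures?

66.8°

∠AHN = 143.6°, so HN runs at -61.1° + (180° − 143.6°) = -24.7° from the x-axis; with |HN| = 22.9, N = H + 22.9·(cos -24.7°, sin -24.7°) = (39.8, -44.1). The perpendicularity gives NC at right angles to HN; with |NC| = 19.7 on the left of HN, C = N + 19.7·(0.418, 0.909) = (48.1, -26.2). Then cos ∠ANC = NA·NC / (|NA||NC|), giving 66.8°.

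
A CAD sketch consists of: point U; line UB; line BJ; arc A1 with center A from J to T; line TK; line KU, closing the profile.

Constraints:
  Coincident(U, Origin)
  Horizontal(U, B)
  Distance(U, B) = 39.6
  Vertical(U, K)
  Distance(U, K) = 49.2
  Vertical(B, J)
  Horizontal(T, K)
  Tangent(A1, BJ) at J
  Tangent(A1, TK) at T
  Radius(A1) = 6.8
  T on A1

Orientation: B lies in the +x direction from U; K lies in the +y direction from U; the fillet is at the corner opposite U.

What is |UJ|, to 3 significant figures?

58.0

U is at the origin; U and B share the same y with |UB| = 39.6 and B on the +x side, so B = (39.6, 0.00). U and K share the same x with |UK| = 49.2 and K on the +y side, so K = (0.00, 49.2). The virtual corner opposite U is at (39.6, 49.2). Tangency of A1 to BJ means the radius AJ is perpendicular to BJ and the tangent condition forces AT to be normal to TK, with radius 6.8, so the center A sits 6.8 in from both sides at A = (32.8, 42.4). That places the tangent points at J = (39.6, 42.4) on BJ and T = (32.8, 49.2) on TK. Then |UJ| = |J − U| = 58.0.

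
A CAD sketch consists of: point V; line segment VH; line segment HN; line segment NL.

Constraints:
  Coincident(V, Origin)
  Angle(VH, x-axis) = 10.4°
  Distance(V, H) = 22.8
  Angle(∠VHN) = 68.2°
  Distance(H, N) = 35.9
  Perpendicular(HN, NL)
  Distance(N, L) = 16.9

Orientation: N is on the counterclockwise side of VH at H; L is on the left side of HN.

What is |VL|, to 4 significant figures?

27.76

∠VHN = 68.2°, so HN runs at 10.4° + (180° − 68.2°) = 122.2° from the x-axis; with |HN| = 35.9, N = H + 35.9·(cos 122.2°, sin 122.2°) = (3.295, 34.49). HN ⟂ NL; with |NL| = 16.9 on the left of HN, L = N + 16.9·(-0.8462, -0.5329) = (-11.01, 25.49). Then |VL| = |L − V| = 27.76.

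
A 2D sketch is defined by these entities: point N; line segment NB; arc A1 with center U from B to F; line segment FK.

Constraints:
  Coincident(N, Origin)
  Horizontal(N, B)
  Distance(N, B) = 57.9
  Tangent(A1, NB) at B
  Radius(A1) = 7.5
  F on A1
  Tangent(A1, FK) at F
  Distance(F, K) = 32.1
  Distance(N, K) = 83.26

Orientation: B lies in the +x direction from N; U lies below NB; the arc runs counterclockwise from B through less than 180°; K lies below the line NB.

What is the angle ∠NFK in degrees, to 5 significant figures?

148.73°

Checks: |UF| = 7.500 ✓; ∠(UF, FK) = 90.00° ✓; |FK| = 32.10 ✓; |NK| = 83.26 ✓.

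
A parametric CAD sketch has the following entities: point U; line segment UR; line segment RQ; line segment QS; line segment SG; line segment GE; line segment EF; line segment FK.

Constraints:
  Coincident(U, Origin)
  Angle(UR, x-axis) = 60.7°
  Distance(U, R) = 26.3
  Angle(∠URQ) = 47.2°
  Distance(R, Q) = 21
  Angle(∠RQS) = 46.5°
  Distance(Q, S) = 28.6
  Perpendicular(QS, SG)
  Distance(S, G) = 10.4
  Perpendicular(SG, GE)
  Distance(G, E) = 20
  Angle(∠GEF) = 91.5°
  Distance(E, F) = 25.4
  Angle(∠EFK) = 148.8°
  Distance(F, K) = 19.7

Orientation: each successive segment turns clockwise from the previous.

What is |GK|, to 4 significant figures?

43.88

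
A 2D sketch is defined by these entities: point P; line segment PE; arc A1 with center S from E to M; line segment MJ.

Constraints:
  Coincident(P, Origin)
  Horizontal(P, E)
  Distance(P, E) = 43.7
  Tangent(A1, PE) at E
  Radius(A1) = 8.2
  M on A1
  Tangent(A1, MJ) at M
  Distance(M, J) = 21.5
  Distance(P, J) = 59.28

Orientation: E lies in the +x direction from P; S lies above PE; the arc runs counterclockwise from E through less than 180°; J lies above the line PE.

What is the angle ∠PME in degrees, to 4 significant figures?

36.71°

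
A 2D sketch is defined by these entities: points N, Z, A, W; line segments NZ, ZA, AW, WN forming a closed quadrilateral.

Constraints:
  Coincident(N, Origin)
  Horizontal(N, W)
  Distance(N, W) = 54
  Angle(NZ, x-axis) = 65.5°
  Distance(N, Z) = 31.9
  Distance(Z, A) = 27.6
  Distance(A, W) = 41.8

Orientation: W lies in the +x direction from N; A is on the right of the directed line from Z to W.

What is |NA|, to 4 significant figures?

12.31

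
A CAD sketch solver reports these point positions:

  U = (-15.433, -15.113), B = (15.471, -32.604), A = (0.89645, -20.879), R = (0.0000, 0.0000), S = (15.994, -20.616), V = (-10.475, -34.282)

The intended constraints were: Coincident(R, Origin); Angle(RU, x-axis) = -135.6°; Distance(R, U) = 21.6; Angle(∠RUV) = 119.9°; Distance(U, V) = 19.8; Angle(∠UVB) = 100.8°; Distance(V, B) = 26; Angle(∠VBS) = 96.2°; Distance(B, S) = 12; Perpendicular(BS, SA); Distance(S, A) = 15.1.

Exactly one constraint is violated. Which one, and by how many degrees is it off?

Perpendicular(BS, SA) — off by 3.50°.

R = (0.00, 0.00) ✓; RU at -135.6° ✓; |RU| = 21.60 ✓; ∠RUV = 119.9° ✓; |UV| = 19.80 ✓; ∠UVB = 100.8° ✓; |VB| = 26.00 ✓; ∠VBS = 96.20° ✓; |BS| = 12.00 ✓; ∠(BS, SA) = 93.50° ✗; |SA| = 15.10 ✓.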